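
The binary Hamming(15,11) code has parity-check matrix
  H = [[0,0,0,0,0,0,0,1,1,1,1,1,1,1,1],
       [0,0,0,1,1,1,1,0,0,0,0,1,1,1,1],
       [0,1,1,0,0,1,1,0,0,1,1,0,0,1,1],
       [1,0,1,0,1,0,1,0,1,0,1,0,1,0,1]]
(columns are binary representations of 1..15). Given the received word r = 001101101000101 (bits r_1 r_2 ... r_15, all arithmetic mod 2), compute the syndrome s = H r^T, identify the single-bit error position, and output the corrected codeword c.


s = (1, 1, 0, 1)^T, error position = 13, corrected codeword c = 001101101000001

Compute s = H r^T mod 2 one row at a time:
  s_1 = 0 + 1 + 0 + 0 + 0 + 1 + 0 + 1 = 3 ≡ 1 (mod 2).
  s_2 = 1 + 0 + 1 + 1 + 0 + 1 + 0 + 1 = 5 ≡ 1 (mod 2).
  s_3 = 0 + 1 + 1 + 1 + 0 + 0 + 0 + 1 = 4 ≡ 0 (mod 2).
  s_4 = 0 + 1 + 0 + 1 + 1 + 0 + 1 + 1 = 5 ≡ 1 (mod 2).
s = (1, 1, 0, 1)^T — this equals column 13 of H (binary 1101), so error is at position 13.
Correct: flip bit 13 of r = 001101101000101 to get c = 001101101000001.


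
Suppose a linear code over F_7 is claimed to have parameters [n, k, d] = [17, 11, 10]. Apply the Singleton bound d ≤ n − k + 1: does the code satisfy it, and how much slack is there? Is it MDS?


Singleton RHS = n − k + 1 = 7, slack = -3, bound violated (no such code; not MDS).

Singleton bound: d ≤ n − k + 1.
Here n = 17, k = 11, so n − k + 1 = 7.
Given d = 10, check d ≤ 7: NO.
Slack = (n − k + 1) − d = -3.
The slack is negative: d = 10 exceeds n − k + 1 = 7 by 3, so the Singleton bound is violated and no linear [17, 11, 10]_7 code can exist. In particular it is not MDS (MDS requires d = n − k + 1 exactly).
Description: the claimed parameters are [17, 11, 10]_7; such a code would be impossible (violates the Singleton bound).


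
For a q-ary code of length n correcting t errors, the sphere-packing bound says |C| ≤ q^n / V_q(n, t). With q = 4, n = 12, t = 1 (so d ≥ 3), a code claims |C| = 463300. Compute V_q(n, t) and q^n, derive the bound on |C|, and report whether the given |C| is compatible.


V_q(n, t) = 37, q^n = 16777216, Hamming bound = 453438, |C| = 463300 > bound (violated).

Step 1: Compute V_q(n, t) = Σ_{j=0}^1 C(n, j) (q−1)^j.
  j = 0: C(12,0)·(3)^0 = 1·1 = 1.
  j = 1: C(12,1)·(3)^1 = 12·3 = 36.
  V_q(n, t) = 1 + 36 = 37.
Step 2: q^n = 4^12 = 16777216.
Step 3: Hamming bound ⌊q^n / V_q(n,t)⌋ = ⌊16777216/37⌋ = 453438.
Step 4: Compare |C| = 463300 to 453438: violated.
The claimed |C| lies above the Hamming bound, so no 4-ary code of length 12 with d ≥ 3 can have 463300 codewords.


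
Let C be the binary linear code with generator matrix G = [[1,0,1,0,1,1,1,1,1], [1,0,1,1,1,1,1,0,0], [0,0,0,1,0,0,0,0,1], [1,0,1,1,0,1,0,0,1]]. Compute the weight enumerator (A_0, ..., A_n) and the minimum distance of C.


Weight distribution: A_0 = 1, A_1 = 1, A_2 = 1, A_3 = 4, A_4 = 3, A_5 = 1, A_6 = 3, A_7 = 2. Minimum distance d = 1.

Enumerate all 2^4 = 16 messages m ∈ F_2^4.
For each, compute codeword c = mG in F_2^9, then tally its weight.
  m = 0000 → c = 000000000, weight = 0.
  m = 1000 → c = 101011111, weight = 7.
  m = 0100 → c = 101111100, weight = 6.
  m = 1100 → c = 000100011, weight = 3.
  m = 0010 → c = 000100001, weight = 2.
  m = 1010 → c = 101111110, weight = 7.
  m = 0110 → c = 101011101, weight = 6.
  m = 1110 → c = 000000010, weight = 1.
  m = 0001 → c = 101101001, weight = 5.
  m = 1001 → c = 000110110, weight = 4.
  m = 0101 → c = 000010101, weight = 3.
  m = 1101 → c = 101001010, weight = 4.
  m = 0011 → c = 101001000, weight = 3.
  m = 1011 → c = 000010111, weight = 4.
  m = 0111 → c = 000110100, weight = 3.
  m = 1111 → c = 101101011, weight = 6.
Tally weights:
  weight 0: 1 codewords.
  weight 1: 1 codewords.
  weight 2: 1 codewords.
  weight 3: 4 codewords.
  weight 4: 3 codewords.
  weight 5: 1 codewords.
  weight 6: 3 codewords.
  weight 7: 2 codewords.
Minimum distance d = smallest w > 0 with A_w > 0 = 1.
Sanity: Σ A_w = 16 = 2^4 = 16 ✓.


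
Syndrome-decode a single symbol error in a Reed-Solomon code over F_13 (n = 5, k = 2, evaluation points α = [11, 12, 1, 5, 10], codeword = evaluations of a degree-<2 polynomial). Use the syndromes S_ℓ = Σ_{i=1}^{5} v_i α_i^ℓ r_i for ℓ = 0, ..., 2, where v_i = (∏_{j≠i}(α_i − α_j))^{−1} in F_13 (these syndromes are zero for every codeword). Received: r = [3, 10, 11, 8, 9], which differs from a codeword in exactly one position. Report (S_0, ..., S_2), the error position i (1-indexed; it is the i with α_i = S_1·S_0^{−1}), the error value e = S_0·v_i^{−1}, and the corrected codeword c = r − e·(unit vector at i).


S = (12, 8, 1), error at position 4, error magnitude e = 8, c = [3, 10, 11, 0, 9].

Step 1: column multipliers v_i = (∏_{j≠i}(α_i − α_j))^{−1} mod 13.
  i = 1 (α = 11): (11−12)(11−1)(11−5)(11−10) = (−1)·10·6·1 = −60 ≡ 5, so v_1 = 5^{−1} = 8 (mod 13).
  i = 2 (α = 12): (12−11)(12−1)(12−5)(12−10) = 1·11·7·2 = 154 ≡ 11, so v_2 = 11^{−1} = 6 (mod 13).
  i = 3 (α = 1): (1−11)(1−12)(1−5)(1−10) = (−10)·(−11)·(−4)·(−9) = 3960 ≡ 8, so v_3 = 8^{−1} = 5 (mod 13).
  i = 4 (α = 5): (5−11)(5−12)(5−1)(5−10) = (−6)·(−7)·4·(−5) = −840 ≡ 5, so v_4 = 5^{−1} = 8 (mod 13).
  i = 5 (α = 10): (10−11)(10−12)(10−1)(10−5) = (−1)·(−2)·9·5 = 90 ≡ 12, so v_5 = 12^{−1} = 12 (mod 13).
  v = [8, 6, 5, 8, 12].
Step 2: syndromes of r = [3, 10, 11, 8, 9] (all sums mod 13).
  S_0 = Σ v_i r_i = 8·3 + 6·10 + 5·11 + 8·8 + 12·9 = 311 ≡ 12.
  S_1 = Σ v_i α_i r_i = 8·11·3 + 6·12·10 + 5·1·11 + 8·5·8 + 12·10·9 = 2439 ≡ 8.
  α_i^2 mod 13 = [4, 1, 1, 12, 9].
  S_2 = Σ v_i α_i^2 r_i = 8·4·3 + 6·1·10 + 5·1·11 + 8·12·8 + 12·9·9 = 1951 ≡ 1.
  S = (12, 8, 1) ≠ 0, so r is not a codeword (an error is present).
Step 3: locate the error. For a single error e at position i, S_ℓ = v_i·e·α_i^ℓ, so α_err = S_1/S_0.
  S_0^{−1} = 12^{−1} = 12 (mod 13), so α_err = 8·12 = 96 ≡ 5 = α_4. Error position i = 4.
  Consistency check: S_2/S_1 = 1·5 = 5 ≡ 5 = α_err ✓ (single-error assumption holds).
Step 4: error magnitude e = S_0/v_4 = S_0·∏_{j≠4}(α_4 − α_j) = 12·5 = 60 ≡ 8 (mod 13).
Step 5: correct position 4: c_4 = r_4 − e = 8 − 8 ≡ 0 (mod 13). Hence c = [3, 10, 11, 0, 9].
  Check: interpolating c through the α_i gives m(x) = 4 + 7·x (degree < 2) with m(α_i) = c_i for every i, so c is indeed a codeword.


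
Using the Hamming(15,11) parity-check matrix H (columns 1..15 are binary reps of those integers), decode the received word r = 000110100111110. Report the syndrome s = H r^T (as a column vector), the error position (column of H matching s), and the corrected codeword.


s = (1, 0, 0, 0)^T, error position = 8, corrected codeword c = 000110110111110

Compute s = H r^T mod 2 one row at a time:
  s_1 = 0 + 0 + 1 + 1 + 1 + 1 + 1 + 0 = 5 ≡ 1 (mod 2).
  s_2 = 1 + 1 + 0 + 1 + 1 + 1 + 1 + 0 = 6 ≡ 0 (mod 2).
  s_3 = 0 + 0 + 0 + 1 + 1 + 1 + 1 + 0 = 4 ≡ 0 (mod 2).
  s_4 = 0 + 0 + 1 + 1 + 0 + 1 + 1 + 0 = 4 ≡ 0 (mod 2).
s = (1, 0, 0, 0)^T — this equals column 8 of H (binary 1000), so error is at position 8.
Correct: flip bit 8 of r = 000110100111110 to get c = 000110110111110.


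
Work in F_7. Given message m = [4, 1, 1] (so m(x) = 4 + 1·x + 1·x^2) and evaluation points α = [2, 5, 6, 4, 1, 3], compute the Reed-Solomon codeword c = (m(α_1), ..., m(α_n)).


c = [3, 6, 4, 3, 6, 2]

Message polynomial: m(x) = 4 + 1·x + 1·x^2 (mod 7).
For each evaluation point α_i, compute m(α_i) mod 7:
  α_1 = 2: Horner steps 1 → 3 → 3, so m(2) = 3.
  α_2 = 5: Horner steps 1 → 6 → 6, so m(5) = 6.
  α_3 = 6: Horner steps 1 → 0 → 4, so m(6) = 4.
  α_4 = 4: Horner steps 1 → 5 → 3, so m(4) = 3.
  α_5 = 1: Horner steps 1 → 2 → 6, so m(1) = 6.
  α_6 = 3: Horner steps 1 → 4 → 2, so m(3) = 2.
Codeword c = [3, 6, 4, 3, 6, 2] ∈ F_7^6.


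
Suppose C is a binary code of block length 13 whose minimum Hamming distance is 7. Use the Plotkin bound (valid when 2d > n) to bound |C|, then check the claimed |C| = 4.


Plotkin bound M ≤ 14; given |C| = 4 ≤ bound (satisfied).

Check applicability: 2d = 14, n = 13.
2d − n = 1 > 0, so Plotkin applies.
Compute d/(2d−n) = 7/1 ≈ 7.0000.
⌊d/(2d−n)⌋ = 7.
Plotkin bound: M ≤ 2·7 = 14.
Given |C| = 4, check: satisfied.
This |C| is below the Plotkin bound.


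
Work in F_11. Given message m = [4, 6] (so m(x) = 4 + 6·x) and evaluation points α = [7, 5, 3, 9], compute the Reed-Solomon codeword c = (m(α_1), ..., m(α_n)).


c = [2, 1, 0, 3]

Message polynomial: m(x) = 4 + 6·x (mod 11).
For each evaluation point α_i, compute m(α_i) mod 11:
  α_1 = 7: Horner steps 6 → 2, so m(7) = 2.
  α_2 = 5: Horner steps 6 → 1, so m(5) = 1.
  α_3 = 3: Horner steps 6 → 0, so m(3) = 0.
  α_4 = 9: Horner steps 6 → 3, so m(9) = 3.
Codeword c = [2, 1, 0, 3] ∈ F_11^4.


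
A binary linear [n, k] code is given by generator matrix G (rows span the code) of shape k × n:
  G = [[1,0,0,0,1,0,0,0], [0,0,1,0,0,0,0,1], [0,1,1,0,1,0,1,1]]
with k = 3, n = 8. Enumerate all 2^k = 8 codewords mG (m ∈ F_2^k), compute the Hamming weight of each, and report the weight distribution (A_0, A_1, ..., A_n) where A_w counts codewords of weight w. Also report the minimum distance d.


Weight distribution: A_0 = 1, A_2 = 2, A_3 = 2, A_4 = 1, A_5 = 2. Minimum distance d = 2.

Enumerate all 2^3 = 8 messages m ∈ F_2^3.
For each, compute codeword c = mG in F_2^8, then tally its weight.
  m = 000 → c = 00000000, weight = 0.
  m = 100 → c = 10001000, weight = 2.
  m = 010 → c = 00100001, weight = 2.
  m = 110 → c = 10101001, weight = 4.
  m = 001 → c = 01101011, weight = 5.
  m = 101 → c = 11100011, weight = 5.
  m = 011 → c = 01001010, weight = 3.
  m = 111 → c = 11000010, weight = 3.
Tally weights:
  weight 0: 1 codewords.
  weight 2: 2 codewords.
  weight 3: 2 codewords.
  weight 4: 1 codewords.
  weight 5: 2 codewords.
Minimum distance d = smallest w > 0 with A_w > 0 = 2.
Sanity: Σ A_w = 8 = 2^3 = 8 ✓.


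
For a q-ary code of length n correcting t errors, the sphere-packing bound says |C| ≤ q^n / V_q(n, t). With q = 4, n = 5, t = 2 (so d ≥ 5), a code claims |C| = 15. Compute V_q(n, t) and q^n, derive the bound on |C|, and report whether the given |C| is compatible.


V_q(n, t) = 106, q^n = 1024, Hamming bound = 9, |C| = 15 > bound (violated).

Step 1: Compute V_q(n, t) = Σ_{j=0}^2 C(n, j) (q−1)^j.
  j = 0: C(5,0)·(3)^0 = 1·1 = 1.
  j = 1: C(5,1)·(3)^1 = 5·3 = 15.
  j = 2: C(5,2)·(3)^2 = 10·9 = 90.
  V_q(n, t) = 1 + 15 + 90 = 106.
Step 2: q^n = 4^5 = 1024.
Step 3: Hamming bound ⌊q^n / V_q(n,t)⌋ = ⌊1024/106⌋ = 9.
Step 4: Compare |C| = 15 to 9: violated.
The claimed |C| lies above the Hamming bound, so no 4-ary code of length 5 with d ≥ 5 can have 15 codewords.


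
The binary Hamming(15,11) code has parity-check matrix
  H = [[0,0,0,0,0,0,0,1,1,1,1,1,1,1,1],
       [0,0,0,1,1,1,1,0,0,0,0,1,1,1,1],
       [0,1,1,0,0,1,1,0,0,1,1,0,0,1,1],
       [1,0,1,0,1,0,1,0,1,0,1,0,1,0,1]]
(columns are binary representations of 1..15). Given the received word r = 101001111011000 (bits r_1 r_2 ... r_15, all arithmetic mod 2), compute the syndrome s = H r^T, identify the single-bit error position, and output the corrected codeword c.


s = (0, 1, 0, 1)^T, error position = 5, corrected codeword c = 101011111011000

Compute s = H r^T mod 2 one row at a time:
  s_1 = 1 + 1 + 0 + 1 + 1 + 0 + 0 + 0 = 4 ≡ 0 (mod 2).
  s_2 = 0 + 0 + 1 + 1 + 1 + 0 + 0 + 0 = 3 ≡ 1 (mod 2).
  s_3 = 0 + 1 + 1 + 1 + 0 + 1 + 0 + 0 = 4 ≡ 0 (mod 2).
  s_4 = 1 + 1 + 0 + 1 + 1 + 1 + 0 + 0 = 5 ≡ 1 (mod 2).
s = (0, 1, 0, 1)^T — this equals column 5 of H (binary 0101), so error is at position 5.
Correct: flip bit 5 of r = 101001111011000 to get c = 101011111011000.


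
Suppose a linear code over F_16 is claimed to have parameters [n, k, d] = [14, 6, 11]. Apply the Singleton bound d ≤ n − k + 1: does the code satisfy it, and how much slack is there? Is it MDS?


Singleton RHS = n − k + 1 = 9, slack = -2, bound violated (no such code; not MDS).

Singleton bound: d ≤ n − k + 1.
Here n = 14, k = 6, so n − k + 1 = 9.
Given d = 11, check d ≤ 9: NO.
Slack = (n − k + 1) − d = -2.
The slack is negative: d = 11 exceeds n − k + 1 = 9 by 2, so the Singleton bound is violated and no linear [14, 6, 11]_16 code can exist. In particular it is not MDS (MDS requires d = n − k + 1 exactly).
Description: the claimed parameters are [14, 6, 11]_16; such a code would be impossible (violates the Singleton bound).


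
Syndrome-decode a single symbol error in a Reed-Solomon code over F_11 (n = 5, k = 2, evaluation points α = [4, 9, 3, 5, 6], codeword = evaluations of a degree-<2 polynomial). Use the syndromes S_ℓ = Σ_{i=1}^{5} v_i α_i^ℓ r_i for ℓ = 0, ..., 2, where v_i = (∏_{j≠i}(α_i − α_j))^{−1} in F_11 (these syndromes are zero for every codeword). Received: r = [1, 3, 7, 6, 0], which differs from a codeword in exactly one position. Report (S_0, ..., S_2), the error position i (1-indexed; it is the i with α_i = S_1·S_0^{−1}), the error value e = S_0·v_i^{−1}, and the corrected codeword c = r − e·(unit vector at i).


S = (4, 3, 5), error at position 2, error magnitude e = 10, c = [1, 4, 7, 6, 0].

Step 1: column multipliers v_i = (∏_{j≠i}(α_i − α_j))^{−1} mod 11.
  i = 1 (α = 4): (4−9)(4−3)(4−5)(4−6) = (−5)·1·(−1)·(−2) = −10 ≡ 1, so v_1 = 1^{−1} = 1 (mod 11).
  i = 2 (α = 9): (9−4)(9−3)(9−5)(9−6) = 5·6·4·3 = 360 ≡ 8, so v_2 = 8^{−1} = 7 (mod 11).
  i = 3 (α = 3): (3−4)(3−9)(3−5)(3−6) = (−1)·(−6)·(−2)·(−3) = 36 ≡ 3, so v_3 = 3^{−1} = 4 (mod 11).
  i = 4 (α = 5): (5−4)(5−9)(5−3)(5−6) = 1·(−4)·2·(−1) = 8 ≡ 8, so v_4 = 8^{−1} = 7 (mod 11).
  i = 5 (α = 6): (6−4)(6−9)(6−3)(6−5) = 2·(−3)·3·1 = −18 ≡ 4, so v_5 = 4^{−1} = 3 (mod 11).
  v = [1, 7, 4, 7, 3].
Step 2: syndromes of r = [1, 3, 7, 6, 0] (all sums mod 11).
  S_0 = Σ v_i r_i = 1·1 + 7·3 + 4·7 + 7·6 + 3·0 = 92 ≡ 4.
  S_1 = Σ v_i α_i r_i = 1·4·1 + 7·9·3 + 4·3·7 + 7·5·6 + 3·6·0 = 487 ≡ 3.
  α_i^2 mod 11 = [5, 4, 9, 3, 3].
  S_2 = Σ v_i α_i^2 r_i = 1·5·1 + 7·4·3 + 4·9·7 + 7·3·6 + 3·3·0 = 467 ≡ 5.
  S = (4, 3, 5) ≠ 0, so r is not a codeword (an error is present).
Step 3: locate the error. For a single error e at position i, S_ℓ = v_i·e·α_i^ℓ, so α_err = S_1/S_0.
  S_0^{−1} = 4^{−1} = 3 (mod 11), so α_err = 3·3 = 9 ≡ 9 = α_2. Error position i = 2.
  Consistency check: S_2/S_1 = 5·4 = 20 ≡ 9 = α_err ✓ (single-error assumption holds).
Step 4: error magnitude e = S_0/v_2 = S_0·∏_{j≠2}(α_2 − α_j) = 4·8 = 32 ≡ 10 (mod 11).
Step 5: correct position 2: c_2 = r_2 − e = 3 − 10 ≡ 4 (mod 11). Hence c = [1, 4, 7, 6, 0].
  Check: interpolating c through the α_i gives m(x) = 3 + 5·x (degree < 2) with m(α_i) = c_i for every i, so c is indeed a codeword.


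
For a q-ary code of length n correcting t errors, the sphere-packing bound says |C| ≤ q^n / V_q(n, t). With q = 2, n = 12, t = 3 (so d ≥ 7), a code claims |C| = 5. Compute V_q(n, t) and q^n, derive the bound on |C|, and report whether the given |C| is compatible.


V_q(n, t) = 299, q^n = 4096, Hamming bound = 13, |C| = 5 ≤ bound (satisfied).

Step 1: Compute V_q(n, t) = Σ_{j=0}^3 C(n, j) (q−1)^j.
  j = 0: C(12,0)·(1)^0 = 1·1 = 1.
  j = 1: C(12,1)·(1)^1 = 12·1 = 12.
  j = 2: C(12,2)·(1)^2 = 66·1 = 66.
  j = 3: C(12,3)·(1)^3 = 220·1 = 220.
  V_q(n, t) = 1 + 12 + 66 + 220 = 299.
Step 2: q^n = 2^12 = 4096.
Step 3: Hamming bound ⌊q^n / V_q(n,t)⌋ = ⌊4096/299⌋ = 13.
Step 4: Compare |C| = 5 to 13: satisfied.
The claimed |C| lies below the Hamming bound.


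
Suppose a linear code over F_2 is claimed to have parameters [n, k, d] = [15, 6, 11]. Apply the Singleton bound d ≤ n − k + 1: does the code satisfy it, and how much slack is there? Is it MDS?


Singleton RHS = n − k + 1 = 10, slack = -1, bound violated (no such code; not MDS).

Singleton bound: d ≤ n − k + 1.
Here n = 15, k = 6, so n − k + 1 = 10.
Given d = 11, check d ≤ 10: NO.
Slack = (n − k + 1) − d = -1.
The slack is negative: d = 11 exceeds n − k + 1 = 10 by 1, so the Singleton bound is violated and no linear [15, 6, 11]_2 code can exist. In particular it is not MDS (MDS requires d = n − k + 1 exactly).
Description: the claimed parameters are [15, 6, 11]_2; such a code would be impossible (violates the Singleton bound).


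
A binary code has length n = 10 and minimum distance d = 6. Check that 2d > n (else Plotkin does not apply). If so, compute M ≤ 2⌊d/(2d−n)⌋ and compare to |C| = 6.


Plotkin bound M ≤ 6; given |C| = 6 ≤ bound (satisfied).

Check applicability: 2d = 12, n = 10.
2d − n = 2 > 0, so Plotkin applies.
Compute d/(2d−n) = 6/2 ≈ 3.0000.
⌊d/(2d−n)⌋ = 3.
Plotkin bound: M ≤ 2·3 = 6.
Given |C| = 6, check: satisfied.
This |C| is at the Plotkin bound.


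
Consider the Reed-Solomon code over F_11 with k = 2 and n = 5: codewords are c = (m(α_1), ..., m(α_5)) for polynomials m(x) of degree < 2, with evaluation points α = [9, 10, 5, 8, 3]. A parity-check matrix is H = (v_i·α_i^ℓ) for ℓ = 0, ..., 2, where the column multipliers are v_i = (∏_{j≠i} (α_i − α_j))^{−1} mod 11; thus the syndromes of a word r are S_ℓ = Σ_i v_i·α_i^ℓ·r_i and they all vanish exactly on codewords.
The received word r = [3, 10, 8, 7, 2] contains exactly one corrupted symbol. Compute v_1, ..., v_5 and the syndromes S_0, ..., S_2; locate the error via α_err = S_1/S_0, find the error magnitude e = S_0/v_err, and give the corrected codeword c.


S = (4, 1, 3), error at position 5, error magnitude e = 8, c = [3, 10, 8, 7, 5].

Step 1: column multipliers v_i = (∏_{j≠i}(α_i − α_j))^{−1} mod 11.
  i = 1 (α = 9): (9−10)(9−5)(9−8)(9−3) = (−1)·4·1·6 = −24 ≡ 9, so v_1 = 9^{−1} = 5 (mod 11).
  i = 2 (α = 10): (10−9)(10−5)(10−8)(10−3) = 1·5·2·7 = 70 ≡ 4, so v_2 = 4^{−1} = 3 (mod 11).
  i = 3 (α = 5): (5−9)(5−10)(5−8)(5−3) = (−4)·(−5)·(−3)·2 = −120 ≡ 1, so v_3 = 1^{−1} = 1 (mod 11).
  i = 4 (α = 8): (8−9)(8−10)(8−5)(8−3) = (−1)·(−2)·3·5 = 30 ≡ 8, so v_4 = 8^{−1} = 7 (mod 11).
  i = 5 (α = 3): (3−9)(3−10)(3−5)(3−8) = (−6)·(−7)·(−2)·(−5) = 420 ≡ 2, so v_5 = 2^{−1} = 6 (mod 11).
  v = [5, 3, 1, 7, 6].
Step 2: syndromes of r = [3, 10, 8, 7, 2] (all sums mod 11).
  S_0 = Σ v_i r_i = 5·3 + 3·10 + 1·8 + 7·7 + 6·2 = 114 ≡ 4.
  S_1 = Σ v_i α_i r_i = 5·9·3 + 3·10·10 + 1·5·8 + 7·8·7 + 6·3·2 = 903 ≡ 1.
  α_i^2 mod 11 = [4, 1, 3, 9, 9].
  S_2 = Σ v_i α_i^2 r_i = 5·4·3 + 3·1·10 + 1·3·8 + 7·9·7 + 6·9·2 = 663 ≡ 3.
  S = (4, 1, 3) ≠ 0, so r is not a codeword (an error is present).
Step 3: locate the error. For a single error e at position i, S_ℓ = v_i·e·α_i^ℓ, so α_err = S_1/S_0.
  S_0^{−1} = 4^{−1} = 3 (mod 11), so α_err = 1·3 = 3 ≡ 3 = α_5. Error position i = 5.
  Consistency check: S_2/S_1 = 3·1 = 3 ≡ 3 = α_err ✓ (single-error assumption holds).
Step 4: error magnitude e = S_0/v_5 = S_0·∏_{j≠5}(α_5 − α_j) = 4·2 = 8 ≡ 8 (mod 11).
Step 5: correct position 5: c_5 = r_5 − e = 2 − 8 ≡ 5 (mod 11). Hence c = [3, 10, 8, 7, 5].
  Check: interpolating c through the α_i gives m(x) = 6 + 7·x (degree < 2) with m(α_i) = c_i for every i, so c is indeed a codeword.


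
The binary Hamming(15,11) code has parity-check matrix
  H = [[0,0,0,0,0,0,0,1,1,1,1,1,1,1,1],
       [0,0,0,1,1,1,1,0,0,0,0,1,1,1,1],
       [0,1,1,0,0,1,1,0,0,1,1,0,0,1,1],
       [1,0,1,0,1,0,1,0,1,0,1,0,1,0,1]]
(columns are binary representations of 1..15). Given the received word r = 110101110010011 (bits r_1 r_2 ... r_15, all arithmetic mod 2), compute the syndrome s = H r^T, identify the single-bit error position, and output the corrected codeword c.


s = (0, 1, 0, 0)^T, error position = 4, corrected codeword c = 110001110010011

Compute s = H r^T mod 2 one row at a time:
  s_1 = 1 + 0 + 0 + 1 + 0 + 0 + 1 + 1 = 4 ≡ 0 (mod 2).
  s_2 = 1 + 0 + 1 + 1 + 0 + 0 + 1 + 1 = 5 ≡ 1 (mod 2).
  s_3 = 1 + 0 + 1 + 1 + 0 + 1 + 1 + 1 = 6 ≡ 0 (mod 2).
  s_4 = 1 + 0 + 0 + 1 + 0 + 1 + 0 + 1 = 4 ≡ 0 (mod 2).
s = (0, 1, 0, 0)^T — this equals column 4 of H (binary 0100), so error is at position 4.
Correct: flip bit 4 of r = 110101110010011 to get c = 110001110010011.


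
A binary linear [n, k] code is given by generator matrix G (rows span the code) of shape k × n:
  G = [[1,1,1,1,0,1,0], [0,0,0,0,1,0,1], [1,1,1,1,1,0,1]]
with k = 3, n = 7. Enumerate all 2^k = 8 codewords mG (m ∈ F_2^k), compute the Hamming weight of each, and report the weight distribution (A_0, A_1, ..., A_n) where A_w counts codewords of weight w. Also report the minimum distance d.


Weight distribution: A_0 = 1, A_1 = 1, A_2 = 1, A_3 = 1, A_4 = 1, A_5 = 1, A_6 = 1, A_7 = 1. Minimum distance d = 1.

Enumerate all 2^3 = 8 messages m ∈ F_2^3.
For each, compute codeword c = mG in F_2^7, then tally its weight.
  m = 000 → c = 0000000, weight = 0.
  m = 100 → c = 1111010, weight = 5.
  m = 010 → c = 0000101, weight = 2.
  m = 110 → c = 1111111, weight = 7.
  m = 001 → c = 1111101, weight = 6.
  m = 101 → c = 0000111, weight = 3.
  m = 011 → c = 1111000, weight = 4.
  m = 111 → c = 0000010, weight = 1.
Tally weights:
  weight 0: 1 codewords.
  weight 1: 1 codewords.
  weight 2: 1 codewords.
  weight 3: 1 codewords.
  weight 4: 1 codewords.
  weight 5: 1 codewords.
  weight 6: 1 codewords.
  weight 7: 1 codewords.
Minimum distance d = smallest w > 0 with A_w > 0 = 1.
Sanity: Σ A_w = 8 = 2^3 = 8 ✓.


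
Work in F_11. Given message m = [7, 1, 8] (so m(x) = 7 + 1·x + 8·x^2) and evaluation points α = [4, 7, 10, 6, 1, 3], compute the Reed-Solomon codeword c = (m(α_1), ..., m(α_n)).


c = [7, 10, 3, 4, 5, 5]

Message polynomial: m(x) = 7 + 1·x + 8·x^2 (mod 11).
For each evaluation point α_i, compute m(α_i) mod 11:
  α_1 = 4: Horner steps 8 → 0 → 7, so m(4) = 7.
  α_2 = 7: Horner steps 8 → 2 → 10, so m(7) = 10.
  α_3 = 10: Horner steps 8 → 4 → 3, so m(10) = 3.
  α_4 = 6: Horner steps 8 → 5 → 4, so m(6) = 4.
  α_5 = 1: Horner steps 8 → 9 → 5, so m(1) = 5.
  α_6 = 3: Horner steps 8 → 3 → 5, so m(3) = 5.
Codeword c = [7, 10, 3, 4, 5, 5] ∈ F_11^6.


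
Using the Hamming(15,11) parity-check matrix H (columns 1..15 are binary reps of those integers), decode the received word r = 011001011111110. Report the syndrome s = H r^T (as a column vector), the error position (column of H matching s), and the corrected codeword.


s = (1, 0, 0, 0)^T, error position = 8, corrected codeword c = 011001001111110

Compute s = H r^T mod 2 one row at a time:
  s_1 = 1 + 1 + 1 + 1 + 1 + 1 + 1 + 0 = 7 ≡ 1 (mod 2).
  s_2 = 0 + 0 + 1 + 0 + 1 + 1 + 1 + 0 = 4 ≡ 0 (mod 2).
  s_3 = 1 + 1 + 1 + 0 + 1 + 1 + 1 + 0 = 6 ≡ 0 (mod 2).
  s_4 = 0 + 1 + 0 + 0 + 1 + 1 + 1 + 0 = 4 ≡ 0 (mod 2).
s = (1, 0, 0, 0)^T — this equals column 8 of H (binary 1000), so error is at position 8.
Correct: flip bit 8 of r = 011001011111110 to get c = 011001001111110.


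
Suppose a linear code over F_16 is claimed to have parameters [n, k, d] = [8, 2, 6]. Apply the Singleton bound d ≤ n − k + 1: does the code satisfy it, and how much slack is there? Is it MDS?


Singleton RHS = n − k + 1 = 7, slack = 1, bound satisfied, not MDS.

Singleton bound: d ≤ n − k + 1.
Here n = 8, k = 2, so n − k + 1 = 7.
Given d = 6, check d ≤ 7: YES.
Slack = (n − k + 1) − d = 1.
The code is NOT MDS (slack = 1 > 0).
Description: the claimed parameters are [8, 2, 6]_16; such a code would be non-MDS.


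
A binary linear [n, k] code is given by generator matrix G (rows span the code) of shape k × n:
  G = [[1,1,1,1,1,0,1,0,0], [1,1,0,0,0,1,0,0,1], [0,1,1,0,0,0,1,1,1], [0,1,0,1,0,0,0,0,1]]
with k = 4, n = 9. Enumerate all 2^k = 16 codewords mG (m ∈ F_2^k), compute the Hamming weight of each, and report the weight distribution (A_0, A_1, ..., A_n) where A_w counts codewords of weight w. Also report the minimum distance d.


Weight distribution: A_0 = 1, A_3 = 2, A_4 = 4, A_5 = 6, A_6 = 2, A_8 = 1. Minimum distance d = 3.

Enumerate all 2^4 = 16 messages m ∈ F_2^4.
For each, compute codeword c = mG in F_2^9, then tally its weight.
  m = 0000 → c = 000000000, weight = 0.
  m = 1000 → c = 111110100, weight = 6.
  m = 0100 → c = 110001001, weight = 4.
  m = 1100 → c = 001111101, weight = 6.
  m = 0010 → c = 011000111, weight = 5.
  m = 1010 → c = 100110011, weight = 5.
  m = 0110 → c = 101001110, weight = 5.
  m = 1110 → c = 010111010, weight = 5.
  m = 0001 → c = 010100001, weight = 3.
  m = 1001 → c = 101010101, weight = 5.
  m = 0101 → c = 100101000, weight = 3.
  m = 1101 → c = 011011100, weight = 5.
  m = 0011 → c = 001100110, weight = 4.
  m = 1011 → c = 110010010, weight = 4.
  m = 0111 → c = 111101111, weight = 8.
  m = 1111 → c = 000011011, weight = 4.
Tally weights:
  weight 0: 1 codewords.
  weight 3: 2 codewords.
  weight 4: 4 codewords.
  weight 5: 6 codewords.
  weight 6: 2 codewords.
  weight 8: 1 codewords.
Minimum distance d = smallest w > 0 with A_w > 0 = 3.
Sanity: Σ A_w = 16 = 2^4 = 16 ✓.


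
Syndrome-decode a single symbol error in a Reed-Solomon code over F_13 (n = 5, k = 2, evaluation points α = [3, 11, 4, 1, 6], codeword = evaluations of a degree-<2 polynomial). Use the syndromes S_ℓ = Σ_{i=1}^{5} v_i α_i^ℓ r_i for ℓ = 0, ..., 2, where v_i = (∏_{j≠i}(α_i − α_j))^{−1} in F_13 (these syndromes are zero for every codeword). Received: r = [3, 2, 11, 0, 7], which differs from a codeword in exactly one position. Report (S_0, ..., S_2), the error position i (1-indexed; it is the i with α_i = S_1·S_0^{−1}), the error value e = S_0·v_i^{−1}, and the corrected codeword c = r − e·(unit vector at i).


S = (1, 6, 10), error at position 5, error magnitude e = 6, c = [3, 2, 11, 0, 1].

Step 1: column multipliers v_i = (∏_{j≠i}(α_i − α_j))^{−1} mod 13.
  i = 1 (α = 3): (3−11)(3−4)(3−1)(3−6) = (−8)·(−1)·2·(−3) = −48 ≡ 4, so v_1 = 4^{−1} = 10 (mod 13).
  i = 2 (α = 11): (11−3)(11−4)(11−1)(11−6) = 8·7·10·5 = 2800 ≡ 5, so v_2 = 5^{−1} = 8 (mod 13).
  i = 3 (α = 4): (4−3)(4−11)(4−1)(4−6) = 1·(−7)·3·(−2) = 42 ≡ 3, so v_3 = 3^{−1} = 9 (mod 13).
  i = 4 (α = 1): (1−3)(1−11)(1−4)(1−6) = (−2)·(−10)·(−3)·(−5) = 300 ≡ 1, so v_4 = 1^{−1} = 1 (mod 13).
  i = 5 (α = 6): (6−3)(6−11)(6−4)(6−1) = 3·(−5)·2·5 = −150 ≡ 6, so v_5 = 6^{−1} = 11 (mod 13).
  v = [10, 8, 9, 1, 11].
Step 2: syndromes of r = [3, 2, 11, 0, 7] (all sums mod 13).
  S_0 = Σ v_i r_i = 10·3 + 8·2 + 9·11 + 1·0 + 11·7 = 222 ≡ 1.
  S_1 = Σ v_i α_i r_i = 10·3·3 + 8·11·2 + 9·4·11 + 1·1·0 + 11·6·7 = 1124 ≡ 6.
  α_i^2 mod 13 = [9, 4, 3, 1, 10].
  S_2 = Σ v_i α_i^2 r_i = 10·9·3 + 8·4·2 + 9·3·11 + 1·1·0 + 11·10·7 = 1401 ≡ 10.
  S = (1, 6, 10) ≠ 0, so r is not a codeword (an error is present).
Step 3: locate the error. For a single error e at position i, S_ℓ = v_i·e·α_i^ℓ, so α_err = S_1/S_0.
  S_0^{−1} = 1^{−1} = 1 (mod 13), so α_err = 6·1 = 6 ≡ 6 = α_5. Error position i = 5.
  Consistency check: S_2/S_1 = 10·11 = 110 ≡ 6 = α_err ✓ (single-error assumption holds).
Step 4: error magnitude e = S_0/v_5 = S_0·∏_{j≠5}(α_5 − α_j) = 1·6 = 6 ≡ 6 (mod 13).
Step 5: correct position 5: c_5 = r_5 − e = 7 − 6 ≡ 1 (mod 13). Hence c = [3, 2, 11, 0, 1].
  Check: interpolating c through the α_i gives m(x) = 5 + 8·x (degree < 2) with m(α_i) = c_i for every i, so c is indeed a codeword.


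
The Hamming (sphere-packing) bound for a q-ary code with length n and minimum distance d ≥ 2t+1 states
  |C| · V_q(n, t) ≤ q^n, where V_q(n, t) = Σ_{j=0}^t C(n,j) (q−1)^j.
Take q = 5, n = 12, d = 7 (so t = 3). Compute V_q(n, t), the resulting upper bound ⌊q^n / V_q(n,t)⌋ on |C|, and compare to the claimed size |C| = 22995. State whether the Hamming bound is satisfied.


V_q(n, t) = 15185, q^n = 244140625, Hamming bound = 16077, |C| = 22995 > bound (violated).

Step 1: Compute V_q(n, t) = Σ_{j=0}^3 C(n, j) (q−1)^j.
  j = 0: C(12,0)·(4)^0 = 1·1 = 1.
  j = 1: C(12,1)·(4)^1 = 12·4 = 48.
  j = 2: C(12,2)·(4)^2 = 66·16 = 1056.
  j = 3: C(12,3)·(4)^3 = 220·64 = 14080.
  V_q(n, t) = 1 + 48 + 1056 + 14080 = 15185.
Step 2: q^n = 5^12 = 244140625.
Step 3: Hamming bound ⌊q^n / V_q(n,t)⌋ = ⌊244140625/15185⌋ = 16077.
Step 4: Compare |C| = 22995 to 16077: violated.
The claimed |C| lies above the Hamming bound, so no 5-ary code of length 12 with d ≥ 7 can have 22995 codewords.


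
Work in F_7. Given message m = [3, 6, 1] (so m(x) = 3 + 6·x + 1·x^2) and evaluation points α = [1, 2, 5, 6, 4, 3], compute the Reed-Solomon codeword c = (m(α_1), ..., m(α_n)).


c = [3, 5, 2, 5, 1, 2]

Message polynomial: m(x) = 3 + 6·x + 1·x^2 (mod 7).
For each evaluation point α_i, compute m(α_i) mod 7:
  α_1 = 1: Horner steps 1 → 0 → 3, so m(1) = 3.
  α_2 = 2: Horner steps 1 → 1 → 5, so m(2) = 5.
  α_3 = 5: Horner steps 1 → 4 → 2, so m(5) = 2.
  α_4 = 6: Horner steps 1 → 5 → 5, so m(6) = 5.
  α_5 = 4: Horner steps 1 → 3 → 1, so m(4) = 1.
  α_6 = 3: Horner steps 1 → 2 → 2, so m(3) = 2.
Codeword c = [3, 5, 2, 5, 1, 2] ∈ F_7^6.


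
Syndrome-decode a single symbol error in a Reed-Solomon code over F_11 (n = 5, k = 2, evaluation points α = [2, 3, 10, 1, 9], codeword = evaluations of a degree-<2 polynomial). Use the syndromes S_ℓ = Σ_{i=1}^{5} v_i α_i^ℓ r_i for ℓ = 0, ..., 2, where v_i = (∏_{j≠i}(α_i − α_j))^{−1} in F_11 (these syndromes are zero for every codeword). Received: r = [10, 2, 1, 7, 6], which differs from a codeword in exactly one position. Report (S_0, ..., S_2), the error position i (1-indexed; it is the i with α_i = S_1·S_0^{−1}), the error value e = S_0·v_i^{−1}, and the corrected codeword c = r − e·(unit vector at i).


S = (6, 10, 2), error at position 5, error magnitude e = 8, c = [10, 2, 1, 7, 9].

Step 1: column multipliers v_i = (∏_{j≠i}(α_i − α_j))^{−1} mod 11.
  i = 1 (α = 2): (2−3)(2−10)(2−1)(2−9) = (−1)·(−8)·1·(−7) = −56 ≡ 10, so v_1 = 10^{−1} = 10 (mod 11).
  i = 2 (α = 3): (3−2)(3−10)(3−1)(3−9) = 1·(−7)·2·(−6) = 84 ≡ 7, so v_2 = 7^{−1} = 8 (mod 11).
  i = 3 (α = 10): (10−2)(10−3)(10−1)(10−9) = 8·7·9·1 = 504 ≡ 9, so v_3 = 9^{−1} = 5 (mod 11).
  i = 4 (α = 1): (1−2)(1−3)(1−10)(1−9) = (−1)·(−2)·(−9)·(−8) = 144 ≡ 1, so v_4 = 1^{−1} = 1 (mod 11).
  i = 5 (α = 9): (9−2)(9−3)(9−10)(9−1) = 7·6·(−1)·8 = −336 ≡ 5, so v_5 = 5^{−1} = 9 (mod 11).
  v = [10, 8, 5, 1, 9].
Step 2: syndromes of r = [10, 2, 1, 7, 6] (all sums mod 11).
  S_0 = Σ v_i r_i = 10·10 + 8·2 + 5·1 + 1·7 + 9·6 = 182 ≡ 6.
  S_1 = Σ v_i α_i r_i = 10·2·10 + 8·3·2 + 5·10·1 + 1·1·7 + 9·9·6 = 791 ≡ 10.
  α_i^2 mod 11 = [4, 9, 1, 1, 4].
  S_2 = Σ v_i α_i^2 r_i = 10·4·10 + 8·9·2 + 5·1·1 + 1·1·7 + 9·4·6 = 772 ≡ 2.
  S = (6, 10, 2) ≠ 0, so r is not a codeword (an error is present).
Step 3: locate the error. For a single error e at position i, S_ℓ = v_i·e·α_i^ℓ, so α_err = S_1/S_0.
  S_0^{−1} = 6^{−1} = 2 (mod 11), so α_err = 10·2 = 20 ≡ 9 = α_5. Error position i = 5.
  Consistency check: S_2/S_1 = 2·10 = 20 ≡ 9 = α_err ✓ (single-error assumption holds).
Step 4: error magnitude e = S_0/v_5 = S_0·∏_{j≠5}(α_5 − α_j) = 6·5 = 30 ≡ 8 (mod 11).
Step 5: correct position 5: c_5 = r_5 − e = 6 − 8 ≡ 9 (mod 11). Hence c = [10, 2, 1, 7, 9].
  Check: interpolating c through the α_i gives m(x) = 4 + 3·x (degree < 2) with m(α_i) = c_i for every i, so c is indeed a codeword.


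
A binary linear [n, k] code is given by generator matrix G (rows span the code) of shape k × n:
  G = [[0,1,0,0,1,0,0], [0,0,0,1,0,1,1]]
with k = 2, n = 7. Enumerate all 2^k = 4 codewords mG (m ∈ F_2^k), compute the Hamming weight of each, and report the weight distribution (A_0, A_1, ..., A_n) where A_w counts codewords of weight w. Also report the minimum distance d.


Weight distribution: A_0 = 1, A_2 = 1, A_3 = 1, A_5 = 1. Minimum distance d = 2.

Enumerate all 2^2 = 4 messages m ∈ F_2^2.
For each, compute codeword c = mG in F_2^7, then tally its weight.
  m = 00 → c = 0000000, weight = 0.
  m = 10 → c = 0100100, weight = 2.
  m = 01 → c = 0001011, weight = 3.
  m = 11 → c = 0101111, weight = 5.
Tally weights:
  weight 0: 1 codewords.
  weight 2: 1 codewords.
  weight 3: 1 codewords.
  weight 5: 1 codewords.
Minimum distance d = smallest w > 0 with A_w > 0 = 2.
Sanity: Σ A_w = 4 = 2^2 = 4 ✓.


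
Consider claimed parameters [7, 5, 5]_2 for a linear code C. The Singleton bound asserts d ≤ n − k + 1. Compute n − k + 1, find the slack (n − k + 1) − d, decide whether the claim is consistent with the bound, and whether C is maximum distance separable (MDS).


Singleton RHS = n − k + 1 = 3, slack = -2, bound violated (no such code; not MDS).

Singleton bound: d ≤ n − k + 1.
Here n = 7, k = 5, so n − k + 1 = 3.
Given d = 5, check d ≤ 3: NO.
Slack = (n − k + 1) − d = -2.
The slack is negative: d = 5 exceeds n − k + 1 = 3 by 2, so the Singleton bound is violated and no linear [7, 5, 5]_2 code can exist. In particular it is not MDS (MDS requires d = n − k + 1 exactly).
Description: the claimed parameters are [7, 5, 5]_2; such a code would be impossible (violates the Singleton bound).


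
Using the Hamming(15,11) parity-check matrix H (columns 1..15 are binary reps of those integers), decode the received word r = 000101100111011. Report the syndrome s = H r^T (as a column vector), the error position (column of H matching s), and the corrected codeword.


s = (1, 0, 0, 1)^T, error position = 9, corrected codeword c = 000101101111011

Compute s = H r^T mod 2 one row at a time:
  s_1 = 0 + 0 + 1 + 1 + 1 + 0 + 1 + 1 = 5 ≡ 1 (mod 2).
  s_2 = 1 + 0 + 1 + 1 + 1 + 0 + 1 + 1 = 6 ≡ 0 (mod 2).
  s_3 = 0 + 0 + 1 + 1 + 1 + 1 + 1 + 1 = 6 ≡ 0 (mod 2).
  s_4 = 0 + 0 + 0 + 1 + 0 + 1 + 0 + 1 = 3 ≡ 1 (mod 2).
s = (1, 0, 0, 1)^T — this equals column 9 of H (binary 1001), so error is at position 9.
Correct: flip bit 9 of r = 000101100111011 to get c = 000101101111011.


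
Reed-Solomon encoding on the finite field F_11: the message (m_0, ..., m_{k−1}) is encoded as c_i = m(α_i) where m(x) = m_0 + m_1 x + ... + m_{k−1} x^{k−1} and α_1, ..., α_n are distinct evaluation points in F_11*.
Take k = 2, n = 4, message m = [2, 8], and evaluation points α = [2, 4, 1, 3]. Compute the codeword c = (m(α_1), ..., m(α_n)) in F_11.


c = [7, 1, 10, 4]

Message polynomial: m(x) = 2 + 8·x (mod 11).
For each evaluation point α_i, compute m(α_i) mod 11:
  α_1 = 2: Horner steps 8 → 7, so m(2) = 7.
  α_2 = 4: Horner steps 8 → 1, so m(4) = 1.
  α_3 = 1: Horner steps 8 → 10, so m(1) = 10.
  α_4 = 3: Horner steps 8 → 4, so m(3) = 4.
Codeword c = [7, 1, 10, 4] ∈ F_11^4.


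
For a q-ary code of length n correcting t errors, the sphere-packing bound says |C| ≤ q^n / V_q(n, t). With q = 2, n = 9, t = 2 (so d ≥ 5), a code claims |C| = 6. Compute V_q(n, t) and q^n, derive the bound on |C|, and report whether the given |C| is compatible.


V_q(n, t) = 46, q^n = 512, Hamming bound = 11, |C| = 6 ≤ bound (satisfied).

Step 1: Compute V_q(n, t) = Σ_{j=0}^2 C(n, j) (q−1)^j.
  j = 0: C(9,0)·(1)^0 = 1·1 = 1.
  j = 1: C(9,1)·(1)^1 = 9·1 = 9.
  j = 2: C(9,2)·(1)^2 = 36·1 = 36.
  V_q(n, t) = 1 + 9 + 36 = 46.
Step 2: q^n = 2^9 = 512.
Step 3: Hamming bound ⌊q^n / V_q(n,t)⌋ = ⌊512/46⌋ = 11.
Step 4: Compare |C| = 6 to 11: satisfied.
The claimed |C| lies below the Hamming bound.


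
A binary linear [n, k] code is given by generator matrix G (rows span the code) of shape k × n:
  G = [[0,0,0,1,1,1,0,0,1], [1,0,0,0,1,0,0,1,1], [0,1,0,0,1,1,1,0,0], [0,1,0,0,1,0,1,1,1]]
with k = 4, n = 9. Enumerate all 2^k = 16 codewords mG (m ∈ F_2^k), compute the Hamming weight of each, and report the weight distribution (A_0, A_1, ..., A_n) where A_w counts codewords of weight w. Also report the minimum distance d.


Weight distribution: A_0 = 1, A_3 = 5, A_4 = 5, A_5 = 2, A_6 = 2, A_7 = 1. Minimum distance d = 3.

Enumerate all 2^4 = 16 messages m ∈ F_2^4.
For each, compute codeword c = mG in F_2^9, then tally its weight.
  m = 0000 → c = 000000000, weight = 0.
  m = 1000 → c = 000111001, weight = 4.
  m = 0100 → c = 100010011, weight = 4.
  m = 1100 → c = 100101010, weight = 4.
  m = 0010 → c = 010011100, weight = 4.
  m = 1010 → c = 010100101, weight = 4.
  m = 0110 → c = 110001111, weight = 6.
  m = 1110 → c = 110110110, weight = 6.
  m = 0001 → c = 010010111, weight = 5.
  m = 1001 → c = 010101110, weight = 5.
  m = 0101 → c = 110000100, weight = 3.
  m = 1101 → c = 110111101, weight = 7.
  m = 0011 → c = 000001011, weight = 3.
  m = 1011 → c = 000110010, weight = 3.
  m = 0111 → c = 100011000, weight = 3.
  m = 1111 → c = 100100001, weight = 3.
Tally weights:
  weight 0: 1 codewords.
  weight 3: 5 codewords.
  weight 4: 5 codewords.
  weight 5: 2 codewords.
  weight 6: 2 codewords.
  weight 7: 1 codewords.
Minimum distance d = smallest w > 0 with A_w > 0 = 3.
Sanity: Σ A_w = 16 = 2^4 = 16 ✓.


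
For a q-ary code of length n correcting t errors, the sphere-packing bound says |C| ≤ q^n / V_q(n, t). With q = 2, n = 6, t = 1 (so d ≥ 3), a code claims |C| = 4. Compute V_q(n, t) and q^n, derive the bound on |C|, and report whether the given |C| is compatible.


V_q(n, t) = 7, q^n = 64, Hamming bound = 9, |C| = 4 ≤ bound (satisfied).

Step 1: Compute V_q(n, t) = Σ_{j=0}^1 C(n, j) (q−1)^j.
  j = 0: C(6,0)·(1)^0 = 1·1 = 1.
  j = 1: C(6,1)·(1)^1 = 6·1 = 6.
  V_q(n, t) = 1 + 6 = 7.
Step 2: q^n = 2^6 = 64.
Step 3: Hamming bound ⌊q^n / V_q(n,t)⌋ = ⌊64/7⌋ = 9.
Step 4: Compare |C| = 4 to 9: satisfied.
The claimed |C| lies below the Hamming bound.


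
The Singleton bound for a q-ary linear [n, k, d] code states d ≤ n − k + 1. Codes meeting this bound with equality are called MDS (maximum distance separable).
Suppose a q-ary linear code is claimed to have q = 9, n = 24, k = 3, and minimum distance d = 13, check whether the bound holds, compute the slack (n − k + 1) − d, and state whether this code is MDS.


Singleton RHS = n − k + 1 = 22, slack = 9, bound satisfied, not MDS.

Singleton bound: d ≤ n − k + 1.
Here n = 24, k = 3, so n − k + 1 = 22.
Given d = 13, check d ≤ 22: YES.
Slack = (n − k + 1) − d = 9.
The code is NOT MDS (slack = 9 > 0).
Description: the claimed parameters are [24, 3, 13]_9; such a code would be non-MDS.


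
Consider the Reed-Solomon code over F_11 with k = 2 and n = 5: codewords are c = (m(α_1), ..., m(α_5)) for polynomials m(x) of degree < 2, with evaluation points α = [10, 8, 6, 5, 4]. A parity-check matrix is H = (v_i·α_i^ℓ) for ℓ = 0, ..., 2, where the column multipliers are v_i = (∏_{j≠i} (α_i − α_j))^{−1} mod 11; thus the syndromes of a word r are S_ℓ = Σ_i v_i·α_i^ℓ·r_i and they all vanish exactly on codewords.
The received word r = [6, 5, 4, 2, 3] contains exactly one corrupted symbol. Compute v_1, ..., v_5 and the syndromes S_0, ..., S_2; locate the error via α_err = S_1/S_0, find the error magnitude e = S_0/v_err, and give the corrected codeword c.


S = (10, 6, 8), error at position 4, error magnitude e = 4, c = [6, 5, 4, 9, 3].

Step 1: column multipliers v_i = (∏_{j≠i}(α_i − α_j))^{−1} mod 11.
  i = 1 (α = 10): (10−8)(10−6)(10−5)(10−4) = 2·4·5·6 = 240 ≡ 9, so v_1 = 9^{−1} = 5 (mod 11).
  i = 2 (α = 8): (8−10)(8−6)(8−5)(8−4) = (−2)·2·3·4 = −48 ≡ 7, so v_2 = 7^{−1} = 8 (mod 11).
  i = 3 (α = 6): (6−10)(6−8)(6−5)(6−4) = (−4)·(−2)·1·2 = 16 ≡ 5, so v_3 = 5^{−1} = 9 (mod 11).
  i = 4 (α = 5): (5−10)(5−8)(5−6)(5−4) = (−5)·(−3)·(−1)·1 = −15 ≡ 7, so v_4 = 7^{−1} = 8 (mod 11).
  i = 5 (α = 4): (4−10)(4−8)(4−6)(4−5) = (−6)·(−4)·(−2)·(−1) = 48 ≡ 4, so v_5 = 4^{−1} = 3 (mod 11).
  v = [5, 8, 9, 8, 3].
Step 2: syndromes of r = [6, 5, 4, 2, 3] (all sums mod 11).
  S_0 = Σ v_i r_i = 5·6 + 8·5 + 9·4 + 8·2 + 3·3 = 131 ≡ 10.
  S_1 = Σ v_i α_i r_i = 5·10·6 + 8·8·5 + 9·6·4 + 8·5·2 + 3·4·3 = 952 ≡ 6.
  α_i^2 mod 11 = [1, 9, 3, 3, 5].
  S_2 = Σ v_i α_i^2 r_i = 5·1·6 + 8·9·5 + 9·3·4 + 8·3·2 + 3·5·3 = 591 ≡ 8.
  S = (10, 6, 8) ≠ 0, so r is not a codeword (an error is present).
Step 3: locate the error. For a single error e at position i, S_ℓ = v_i·e·α_i^ℓ, so α_err = S_1/S_0.
  S_0^{−1} = 10^{−1} = 10 (mod 11), so α_err = 6·10 = 60 ≡ 5 = α_4. Error position i = 4.
  Consistency check: S_2/S_1 = 8·2 = 16 ≡ 5 = α_err ✓ (single-error assumption holds).
Step 4: error magnitude e = S_0/v_4 = S_0·∏_{j≠4}(α_4 − α_j) = 10·7 = 70 ≡ 4 (mod 11).
Step 5: correct position 4: c_4 = r_4 − e = 2 − 4 ≡ 9 (mod 11). Hence c = [6, 5, 4, 9, 3].
  Check: interpolating c through the α_i gives m(x) = 1 + 6·x (degree < 2) with m(α_i) = c_i for every i, so c is indeed a codeword.
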